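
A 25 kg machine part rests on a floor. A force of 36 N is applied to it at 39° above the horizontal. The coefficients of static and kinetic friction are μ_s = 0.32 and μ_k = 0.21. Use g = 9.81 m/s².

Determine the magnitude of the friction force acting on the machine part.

N = m g − P sin α = 245.2 − 36×sin 39° = 222.6 N.
The horizontal driving force is P cos α = 27.98 N, so equilibrium needs friction f = 27.98 N.
The static-friction limit is μ_s N = 71.23 N.
Since 27.98 N does not exceed the limit, the machine part stays at rest and f = 28 N.

f ≈ 28 N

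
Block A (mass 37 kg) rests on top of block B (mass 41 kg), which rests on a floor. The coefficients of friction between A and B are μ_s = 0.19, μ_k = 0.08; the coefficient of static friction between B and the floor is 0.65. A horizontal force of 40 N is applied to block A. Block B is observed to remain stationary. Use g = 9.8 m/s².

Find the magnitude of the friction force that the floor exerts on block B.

f ≈ 40 N

The normal force B exerts on A is simply A's weight, N₁ = 362.6 N.
So the A–B interface can sustain at most μ_s N₁ = 68.89 N of static friction.
Since P = 40 N ≤ 68.89 N, A does not slip on B; friction on A equals P = 40 N.
By Newton's third law B feels 40 N forward from A. With B stationary, the floor's static friction on B balances it: f₂ = 40 N (well within μ_s(m_A+m_B)g = 496.9 N).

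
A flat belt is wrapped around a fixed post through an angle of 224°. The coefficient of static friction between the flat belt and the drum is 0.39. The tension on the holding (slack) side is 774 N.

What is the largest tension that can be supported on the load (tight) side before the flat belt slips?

T_max ≈ 3560 N

At impending slip the capstan equation gives T₂/T₁ = e^{μβ} with β in radians.
β = 224° × π/180 = 3.91 rad.
e^{μβ} = e^{0.39×3.91} = 4.594.
T₂ = T₁ · e^{μβ} = 774 × 4.594 = 3560 N.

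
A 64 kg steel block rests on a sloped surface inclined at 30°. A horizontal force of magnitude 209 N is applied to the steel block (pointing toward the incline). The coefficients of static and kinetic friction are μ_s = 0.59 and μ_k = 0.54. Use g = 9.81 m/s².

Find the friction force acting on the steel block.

f ≈ 133 N (up the incline)

The horizontal push has a component P sin θ into the surface, so N = m g cos θ + P sin θ = 543.7 + 104.5 = 648.2 N.
Parallel to the incline: P cos θ − m g sin θ = 181 − 313.9 = -132.9 N; the friction needed to balance this is 132.9 N acting up the slope.
The limit of static friction is μ_s N = 382.5 N.
Since 132.9 N is within the 382.5 N limit, the steel block stays put and friction is exactly 133 N.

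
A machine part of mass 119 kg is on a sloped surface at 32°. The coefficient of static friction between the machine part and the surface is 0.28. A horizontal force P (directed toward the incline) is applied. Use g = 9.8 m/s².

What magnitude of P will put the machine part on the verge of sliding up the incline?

At impending motion up the slope, friction acts down-slope at its limit: f = μ_s N.
Perpendicular to the incline: N = m g cos θ + P sin θ.
Along the incline: P cos θ = m g sin θ + μ_s N = m g sin θ + μ_s (m g cos θ + P sin θ).
Solving, P (cos θ − μ_s sin θ) = m g (sin θ + μ_s cos θ), so P = 119×9.8×(sin 32° + 0.28 cos 32°)/(cos 32° − 0.28 sin 32°) = 1170×0.7674/0.6997 = 1280 N.

P ≈ 1280 N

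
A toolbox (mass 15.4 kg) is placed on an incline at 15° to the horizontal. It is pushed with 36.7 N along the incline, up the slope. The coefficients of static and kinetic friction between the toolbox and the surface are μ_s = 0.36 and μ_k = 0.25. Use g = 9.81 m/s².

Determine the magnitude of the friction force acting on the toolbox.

The normal reaction is N = m g cos θ = 145.9 N.
For equilibrium along the incline the friction force must supply f = m g sin θ − P = 39.1 − 36.7 = 2.401 N (positive meaning up-slope).
Maximum static friction available: μ_s N = 0.36 × 145.9 = 52.53 N.
Since |2.401| ≤ 52.53 N, the toolbox remains in static equilibrium and friction takes exactly the required value.

f ≈ 2.4 N (up the incline)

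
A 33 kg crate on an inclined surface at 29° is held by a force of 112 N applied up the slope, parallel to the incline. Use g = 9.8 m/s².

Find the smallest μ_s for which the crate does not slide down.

N = m g cos θ = 282.9 N.
Friction must make up the shortfall along the incline: f = m g sin θ − P = 156.8 − 112 = 44.79 N.
At the threshold f = μ_s N, so μ_s,min = 44.79/282.9 = 0.158.

μ_s,min ≈ 0.158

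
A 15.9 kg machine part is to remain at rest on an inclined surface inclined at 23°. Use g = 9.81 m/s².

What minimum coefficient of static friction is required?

At the slip threshold m g sin θ = μ_s m g cos θ, so μ_s,min = tan θ.
μ_s,min = tan 23° = 0.424.

μ_s,min ≈ 0.424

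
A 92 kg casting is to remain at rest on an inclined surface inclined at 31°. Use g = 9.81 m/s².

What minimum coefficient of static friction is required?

μ_s,min ≈ 0.601

At the slip threshold m g sin θ = μ_s m g cos θ, so μ_s,min = tan θ.
μ_s,min = tan 31° = 0.601.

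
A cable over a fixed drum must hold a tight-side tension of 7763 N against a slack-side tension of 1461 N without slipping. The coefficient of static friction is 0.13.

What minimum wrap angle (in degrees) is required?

β_min ≈ 736°

T₂/T₁ = e^{μβ} → β = ln(T₂/T₁)/μ.
β = ln(7763/1461)/0.13 = 1.67/0.13 = 12.85 rad.
In degrees: β = 12.85 × 180/π = 736°.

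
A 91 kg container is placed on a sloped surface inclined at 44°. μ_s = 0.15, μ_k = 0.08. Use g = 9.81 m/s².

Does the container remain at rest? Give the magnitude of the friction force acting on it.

N = m g cos θ = 642 N.
Down-slope weight component: m g sin θ = 620 N.
μ_s N = 96.3 N.
620 > 96.3 N, so it slides; kinetic friction f = μ_k N = 0.08×642 = 51.4 N.

f ≈ 51.4 N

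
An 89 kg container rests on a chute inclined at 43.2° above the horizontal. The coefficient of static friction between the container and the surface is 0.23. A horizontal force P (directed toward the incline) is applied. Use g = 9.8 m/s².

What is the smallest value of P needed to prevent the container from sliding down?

P_min ≈ 509 N

The container tends to slide down (tan θ > μ_s), so at the point of impending slip friction acts up-slope at its limit: f = μ_s N.
Perpendicular to the incline: N = m g cos θ + P sin θ.
Along the incline: P cos θ + μ_s N = m g sin θ, i.e. P cos θ + μ_s (m g cos θ + P sin θ) = m g sin θ.
Solving, P (cos θ + μ_s sin θ) = m g (sin θ − μ_s cos θ), so P = 872×0.5169/0.8864 = 509 N.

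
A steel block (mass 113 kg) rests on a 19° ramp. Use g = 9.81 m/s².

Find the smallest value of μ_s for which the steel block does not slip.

At the slip threshold m g sin θ = μ_s m g cos θ, so μ_s,min = tan θ.
μ_s,min = tan 19° = 0.344.

μ_s,min ≈ 0.344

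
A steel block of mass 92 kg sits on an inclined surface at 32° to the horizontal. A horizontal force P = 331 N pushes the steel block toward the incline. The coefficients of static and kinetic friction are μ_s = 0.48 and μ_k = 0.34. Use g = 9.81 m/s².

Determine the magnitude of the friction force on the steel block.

Normal direction: N = m g cos θ + P sin θ = 940.8 N.
Along the incline, the net driving force (taking up-slope positive) is P cos θ − m g sin θ = 280.7 − 478.3 = -197.6 N, so equilibrium requires friction f = 197.6 N (up-slope).
Maximum static friction: μ_s N = 0.48 × 940.8 = 451.6 N.
Since 197.6 N is within the 451.6 N limit, the steel block stays put and friction is exactly 198 N.

f ≈ 198 N (up the incline)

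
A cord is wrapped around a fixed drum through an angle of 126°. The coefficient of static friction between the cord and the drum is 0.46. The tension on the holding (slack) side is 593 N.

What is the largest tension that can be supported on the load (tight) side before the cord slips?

T_max ≈ 1630 N

At impending slip the capstan equation gives T₂/T₁ = e^{μβ} with β in radians.
β = 126° × π/180 = 2.199 rad.
e^{μβ} = e^{0.46×2.199} = 2.75.
T₂ = T₁ · e^{μβ} = 593 × 2.75 = 1630 N.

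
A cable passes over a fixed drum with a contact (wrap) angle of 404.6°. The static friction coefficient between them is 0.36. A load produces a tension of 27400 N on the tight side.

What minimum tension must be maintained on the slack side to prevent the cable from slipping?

T_min ≈ 2160 N

Capstan equation at impending slip: T_tight/T_slack = e^{μβ}.
β = 404.6° = 7.062 rad; e^{μβ} = e^{0.36×7.062} = 12.71.
T_slack = T_tight / e^{μβ} = 27400 / 12.71 = 2160 N.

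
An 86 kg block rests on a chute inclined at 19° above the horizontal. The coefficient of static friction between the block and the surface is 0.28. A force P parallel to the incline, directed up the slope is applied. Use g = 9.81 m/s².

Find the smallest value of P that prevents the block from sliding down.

P_min ≈ 51.3 N

The block tends to slide down (tan θ > μ_s), so at the point of impending slip friction acts up-slope at its limit: f = μ_s N.
P is parallel to the surface, so N = m g cos θ = 798 N.
Along the incline: P + μ_s N = m g sin θ, so P = 275 − 0.28×798 = 51.3 N.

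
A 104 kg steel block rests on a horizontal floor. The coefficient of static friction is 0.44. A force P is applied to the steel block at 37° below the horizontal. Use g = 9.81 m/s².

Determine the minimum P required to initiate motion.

P ≈ 841 N

N = m g + P sin α (the push presses the steel block into the horizontal floor).
At impending slip, P cos α = μ_s N = μ_s (m g + P sin α).
Solving: P (cos α − μ_s sin α) = μ_s m g → P = 0.44×1020/(cos 37° − 0.44 sin 37°) = 449/0.5338 = 841 N.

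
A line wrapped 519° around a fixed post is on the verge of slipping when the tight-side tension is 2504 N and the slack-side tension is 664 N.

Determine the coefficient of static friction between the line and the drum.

T₂/T₁ = e^{μβ} → μ = ln(T₂/T₁)/β.
β = 519° = 9.058 rad.
μ = ln(2504/664)/9.058 = ln(3.771)/9.058 = 0.147.

μ ≈ 0.147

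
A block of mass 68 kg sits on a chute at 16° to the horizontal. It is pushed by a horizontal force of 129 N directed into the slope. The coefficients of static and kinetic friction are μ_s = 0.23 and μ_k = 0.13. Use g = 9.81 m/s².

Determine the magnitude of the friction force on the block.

Resolve perpendicular to the incline: N = m g cos θ + P sin θ = 68×9.81×cos 16° + 129×sin 16° = 676.8 N.
Along the incline, the net driving force (taking up-slope positive) is P cos θ − m g sin θ = 124 − 183.9 = -59.87 N, so equilibrium requires friction f = 59.87 N (up-slope).
The limit of static friction is μ_s N = 155.7 N.
Since 59.87 N is within the 155.7 N limit, the block stays put and friction is exactly 59.9 N.

f ≈ 59.9 N (up the incline)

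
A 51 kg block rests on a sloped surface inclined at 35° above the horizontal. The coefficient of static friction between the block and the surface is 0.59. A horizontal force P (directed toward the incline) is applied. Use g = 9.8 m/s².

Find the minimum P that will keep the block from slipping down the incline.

P_min ≈ 39 N

The block tends to slide down (tan θ > μ_s), so at the point of impending slip friction acts up-slope at its limit: f = μ_s N.
Perpendicular to the incline: N = m g cos θ + P sin θ.
Along the incline: P cos θ + μ_s N = m g sin θ, i.e. P cos θ + μ_s (m g cos θ + P sin θ) = m g sin θ.
Solving, P (cos θ + μ_s sin θ) = m g (sin θ − μ_s cos θ), so P = 500×0.09028/1.158 = 39 N.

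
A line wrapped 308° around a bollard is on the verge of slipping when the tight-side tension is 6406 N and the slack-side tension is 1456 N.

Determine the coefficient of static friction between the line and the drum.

T₂/T₁ = e^{μβ} → μ = ln(T₂/T₁)/β.
β = 308° = 5.376 rad.
μ = ln(6406/1456)/5.376 = ln(4.4)/5.376 = 0.276.

μ ≈ 0.276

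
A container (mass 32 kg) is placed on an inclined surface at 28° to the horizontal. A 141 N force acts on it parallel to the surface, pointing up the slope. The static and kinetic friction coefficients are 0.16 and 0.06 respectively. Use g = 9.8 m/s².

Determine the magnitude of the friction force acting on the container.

Normal force: N = m g cos θ = 32 × 9.8 × cos 28° = 276.9 N.
Parallel to the incline, ΣF = 0 gives f = m g sin θ − P = 147.2 − 141 = 6.226 N (up-slope positive).
The static-friction ceiling is μ_s N = 0.16 × 276.9 = 44.3 N.
Since |6.226| ≤ 44.3 N, static friction is sufficient; f equals the required value, not μ_s N.

f ≈ 6.23 N (up the incline)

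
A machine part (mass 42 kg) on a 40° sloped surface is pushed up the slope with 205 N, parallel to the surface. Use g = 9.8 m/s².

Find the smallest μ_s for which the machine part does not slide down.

N = m g cos θ = 315.3 N.
Friction must make up the shortfall along the incline: f = m g sin θ − P = 264.6 − 205 = 59.57 N.
At the threshold f = μ_s N, so μ_s,min = 59.57/315.3 = 0.189.

μ_s,min ≈ 0.189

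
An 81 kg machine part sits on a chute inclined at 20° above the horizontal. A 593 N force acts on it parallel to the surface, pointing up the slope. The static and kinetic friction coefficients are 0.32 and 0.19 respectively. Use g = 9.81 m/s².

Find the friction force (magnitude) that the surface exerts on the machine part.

f ≈ 142 N (down the incline)

Perpendicular to the surface, N = m g cos θ = 81·9.81·cos 20° = 746.7 N.
Parallel to the incline, ΣF = 0 gives f = m g sin θ − P = 271.8 − 593 = -321.2 N (up-slope positive).
Maximum static friction available: μ_s N = 0.32 × 746.7 = 238.9 N.
Since |-321.2| > 238.9 N, static friction cannot hold it; the machine part slides up the incline and kinetic friction applies: f = μ_k N = 0.19 × 746.7 = 142 N.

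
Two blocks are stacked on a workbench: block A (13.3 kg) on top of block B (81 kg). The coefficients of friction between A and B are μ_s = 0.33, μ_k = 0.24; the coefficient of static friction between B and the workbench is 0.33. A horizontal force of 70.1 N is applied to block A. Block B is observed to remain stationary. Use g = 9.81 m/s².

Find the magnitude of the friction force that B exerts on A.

The normal force B exerts on A is simply A's weight, N₁ = 130.5 N.
So the A–B interface can sustain at most μ_s N₁ = 43.06 N of static friction.
P = 70.1 N exceeds that limit, so A slips over B and the interface friction becomes kinetic: f₁ = μ_k N₁ = 0.24×130.5 = 31.3 N.
B experiences an equal 31.3 N forward from A (third law). B is in equilibrium, so the floor supplies f₂ = 31.3 N of static friction (limit μ_s(m_A+m_B)g = 305.3 N, not exceeded).

f ≈ 31.3 N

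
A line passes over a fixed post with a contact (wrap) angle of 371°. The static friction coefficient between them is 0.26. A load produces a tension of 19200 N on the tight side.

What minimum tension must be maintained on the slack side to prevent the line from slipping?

Capstan equation at impending slip: T_tight/T_slack = e^{μβ}.
β = 371° = 6.475 rad; e^{μβ} = e^{0.26×6.475} = 5.385.
T_slack = T_tight / e^{μβ} = 19200 / 5.385 = 3570 N.

T_min ≈ 3570 N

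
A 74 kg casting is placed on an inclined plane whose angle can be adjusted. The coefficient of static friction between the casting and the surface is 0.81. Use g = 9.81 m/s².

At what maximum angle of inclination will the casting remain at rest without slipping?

θ_max ≈ 39°

At the slip threshold, m g sin θ = μ_s · m g cos θ, so tan θ = μ_s.
θ_max = arctan(0.81) = 39°.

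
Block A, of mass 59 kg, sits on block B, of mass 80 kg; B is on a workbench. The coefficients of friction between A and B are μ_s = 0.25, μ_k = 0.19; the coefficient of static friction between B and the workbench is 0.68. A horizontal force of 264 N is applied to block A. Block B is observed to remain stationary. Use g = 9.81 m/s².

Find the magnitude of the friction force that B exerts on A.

Between the blocks, N₁ = m_A g = 578.8 N.
Maximum static friction on A from B: μ_s N₁ = 0.25×578.8 = 144.7 N.
Since P = 264 N > 144.7 N, A slides on B; the A–B friction is kinetic: f₁ = μ_k N₁ = 0.19×578.8 = 110 N.
By Newton's third law B feels 110 N forward from A. With B stationary, the floor's static friction on B balances it: f₂ = 110 N (well within μ_s(m_A+m_B)g = 927.2 N).

f ≈ 110 N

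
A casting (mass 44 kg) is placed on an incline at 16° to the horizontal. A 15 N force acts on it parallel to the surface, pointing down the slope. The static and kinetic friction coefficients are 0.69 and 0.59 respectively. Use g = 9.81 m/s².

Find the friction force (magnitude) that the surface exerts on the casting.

Perpendicular to the surface, N = m g cos θ = 44·9.81·cos 16° = 414.9 N.
The friction needed for equilibrium is m g sin θ + P = 119 + 15 = 134 N, measured positive up-slope.
Static friction can supply at most μ_s N = 286.3 N.
Since |134| ≤ 286.3 N, static friction is sufficient; f equals the required value, not μ_s N.

f ≈ 134 N (up the incline)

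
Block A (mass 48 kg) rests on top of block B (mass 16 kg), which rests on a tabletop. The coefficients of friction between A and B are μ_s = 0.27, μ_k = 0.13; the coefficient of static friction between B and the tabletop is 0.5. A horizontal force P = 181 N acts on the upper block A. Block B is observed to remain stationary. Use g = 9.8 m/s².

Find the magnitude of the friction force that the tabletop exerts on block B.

f ≈ 61.2 N

Normal force at the A–B interface: N₁ = m_A g = 470.4 N.
Maximum static friction on A from B: μ_s N₁ = 0.27×470.4 = 127 N.
Since P = 181 N > 127 N, A slides on B; the A–B friction is kinetic: f₁ = μ_k N₁ = 0.13×470.4 = 61.2 N.
By Newton's third law B feels 61.2 N forward from A. With B stationary, the floor's static friction on B balances it: f₂ = 61.2 N (well within μ_s(m_A+m_B)g = 313.6 N).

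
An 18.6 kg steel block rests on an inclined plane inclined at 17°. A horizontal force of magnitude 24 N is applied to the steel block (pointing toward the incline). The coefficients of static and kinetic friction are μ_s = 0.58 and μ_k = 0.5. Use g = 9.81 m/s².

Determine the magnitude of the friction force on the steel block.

The horizontal push has a component P sin θ into the surface, so N = m g cos θ + P sin θ = 174.5 + 7.017 = 181.5 N.
Parallel to the incline: P cos θ − m g sin θ = 22.95 − 53.35 = -30.4 N; the friction needed to balance this is 30.4 N acting up the slope.
Maximum static friction: μ_s N = 0.58 × 181.5 = 105.3 N.
Since 30.4 N is within the 105.3 N limit, the steel block stays put and friction is exactly 30.4 N.

f ≈ 30.4 N (up the incline)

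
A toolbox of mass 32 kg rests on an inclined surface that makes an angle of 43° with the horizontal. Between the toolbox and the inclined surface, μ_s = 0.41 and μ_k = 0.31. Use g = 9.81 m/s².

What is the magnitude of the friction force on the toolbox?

Perpendicular to the surface, N = m g cos θ = 32·9.81·cos 43° = 229.6 N.
Along the slope the weight component is m g sin θ = 214.1 N; friction must supply exactly this, acting up-slope.
The static-friction ceiling is μ_s N = 0.41 × 229.6 = 94.13 N.
|214.1| exceeds 94.13 N, so the toolbox slips down-slope; friction is kinetic, f = μ_k N = 0.31×229.6 = 71.2 N.

f ≈ 71.2 N (up the incline)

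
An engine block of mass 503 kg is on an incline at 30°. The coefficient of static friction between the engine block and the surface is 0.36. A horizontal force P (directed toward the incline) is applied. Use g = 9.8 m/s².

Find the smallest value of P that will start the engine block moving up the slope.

P ≈ 5830 N

At impending motion up the slope, friction acts down-slope at its limit: f = μ_s N.
Perpendicular to the incline: N = m g cos θ + P sin θ.
Along the incline: P cos θ = m g sin θ + μ_s N = m g sin θ + μ_s (m g cos θ + P sin θ).
Solving, P (cos θ − μ_s sin θ) = m g (sin θ + μ_s cos θ), so P = 503×9.8×(sin 30° + 0.36 cos 30°)/(cos 30° − 0.36 sin 30°) = 4930×0.8118/0.686 = 5830 N.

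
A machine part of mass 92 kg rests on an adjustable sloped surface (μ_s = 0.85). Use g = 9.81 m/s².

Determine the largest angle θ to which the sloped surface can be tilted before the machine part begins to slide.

θ_max ≈ 40.4°

At the slip threshold, m g sin θ = μ_s · m g cos θ, so tan θ = μ_s.
θ_max = arctan(0.85) = 40.4°.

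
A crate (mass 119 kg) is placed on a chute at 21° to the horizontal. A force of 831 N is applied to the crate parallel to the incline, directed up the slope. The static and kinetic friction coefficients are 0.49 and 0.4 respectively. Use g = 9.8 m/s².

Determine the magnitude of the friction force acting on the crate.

f ≈ 413 N (down the incline)

The normal reaction is N = m g cos θ = 1089 N.
The friction needed for equilibrium is m g sin θ − P = 417.9 − 831 = -413.1 N, measured positive up-slope.
Static friction can supply at most μ_s N = 533.5 N.
Since |-413.1| ≤ 533.5 N, static friction is sufficient; f equals the required value, not μ_s N.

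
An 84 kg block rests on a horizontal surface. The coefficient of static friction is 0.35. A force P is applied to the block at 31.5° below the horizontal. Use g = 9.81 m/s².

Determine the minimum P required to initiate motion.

P ≈ 431 N

N = m g + P sin α (the push presses the block into the horizontal surface).
At impending slip, P cos α = μ_s N = μ_s (m g + P sin α).
Solving: P (cos α − μ_s sin α) = μ_s m g → P = 0.35×824/(cos 31.5° − 0.35 sin 31.5°) = 288/0.6698 = 431 N.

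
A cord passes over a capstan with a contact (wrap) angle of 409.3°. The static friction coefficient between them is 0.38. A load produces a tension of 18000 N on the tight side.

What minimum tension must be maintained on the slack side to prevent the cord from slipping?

T_min ≈ 1190 N

Capstan equation at impending slip: T_tight/T_slack = e^{μβ}.
β = 409.3° = 7.144 rad; e^{μβ} = e^{0.38×7.144} = 15.1.
T_slack = T_tight / e^{μβ} = 18000 / 15.1 = 1190 N.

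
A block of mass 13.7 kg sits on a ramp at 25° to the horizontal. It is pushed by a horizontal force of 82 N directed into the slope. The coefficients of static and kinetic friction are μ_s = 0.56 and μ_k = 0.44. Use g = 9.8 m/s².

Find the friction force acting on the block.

Normal direction: N = m g cos θ + P sin θ = 156.3 N.
Parallel to the incline: P cos θ − m g sin θ = 74.32 − 56.74 = 17.58 N; the friction needed to balance this is 17.58 N acting down the slope.
Maximum static friction: μ_s N = 0.56 × 156.3 = 87.55 N.
Since 17.58 N is within the 87.55 N limit, the block stays put and friction is exactly 17.6 N.

f ≈ 17.6 N (down the incline)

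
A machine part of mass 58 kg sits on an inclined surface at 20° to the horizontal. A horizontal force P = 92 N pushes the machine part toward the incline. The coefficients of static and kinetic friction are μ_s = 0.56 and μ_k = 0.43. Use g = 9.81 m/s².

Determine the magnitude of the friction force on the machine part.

f ≈ 108 N (up the incline)

Resolve perpendicular to the incline: N = m g cos θ + P sin θ = 58×9.81×cos 20° + 92×sin 20° = 566.1 N.
Parallel to the incline: P cos θ − m g sin θ = 86.45 − 194.6 = -108.2 N; the friction needed to balance this is 108.2 N acting up the slope.
Maximum static friction: μ_s N = 0.56 × 566.1 = 317 N.
|f_req| = 108.2 ≤ 317 N → the machine part is in equilibrium; friction equals the required value.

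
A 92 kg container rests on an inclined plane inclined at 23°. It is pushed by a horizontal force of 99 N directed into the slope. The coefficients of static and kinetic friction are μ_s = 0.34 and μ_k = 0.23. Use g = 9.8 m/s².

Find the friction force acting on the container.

f ≈ 261 N (up the incline)

The horizontal push has a component P sin θ into the surface, so N = m g cos θ + P sin θ = 829.9 + 38.68 = 868.6 N.
Along the incline, the net driving force (taking up-slope positive) is P cos θ − m g sin θ = 91.13 − 352.3 = -261.2 N, so equilibrium requires friction f = 261.2 N (up-slope).
The limit of static friction is μ_s N = 295.3 N.
Since 261.2 N is within the 295.3 N limit, the container stays put and friction is exactly 261 N.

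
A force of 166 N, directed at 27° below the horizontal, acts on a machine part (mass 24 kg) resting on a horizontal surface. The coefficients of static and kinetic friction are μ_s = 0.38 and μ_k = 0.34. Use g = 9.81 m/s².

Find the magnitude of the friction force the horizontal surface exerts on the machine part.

The vertical component of P adds to the normal force: N = m g + P sin α = 235.4 + 75.36 = 310.8 N.
Horizontally, friction must balance P cos α = 147.9 N.
The static-friction limit is μ_s N = 118.1 N.
The required friction exceeds μ_s N, so the machine part moves and f = μ_k N = 106 N.

f ≈ 106 N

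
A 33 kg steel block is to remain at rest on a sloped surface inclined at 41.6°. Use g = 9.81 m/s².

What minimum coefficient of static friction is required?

μ_s,min ≈ 0.888

At the slip threshold m g sin θ = μ_s m g cos θ, so μ_s,min = tan θ.
μ_s,min = tan 41.6° = 0.888.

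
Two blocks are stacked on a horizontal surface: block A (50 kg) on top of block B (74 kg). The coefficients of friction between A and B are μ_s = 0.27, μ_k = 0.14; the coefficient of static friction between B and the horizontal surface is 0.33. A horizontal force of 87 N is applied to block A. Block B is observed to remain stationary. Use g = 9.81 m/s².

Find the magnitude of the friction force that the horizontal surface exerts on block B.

Normal force at the A–B interface: N₁ = m_A g = 490.5 N.
So the A–B interface can sustain at most μ_s N₁ = 132.4 N of static friction.
P = 87 N is within that limit, so A and B move together (both at rest); the A–B friction is simply f₁ = P = 87 N.
By Newton's third law B feels 87 N forward from A. With B stationary, the floor's static friction on B balances it: f₂ = 87 N (well within μ_s(m_A+m_B)g = 401.4 N).

f ≈ 87 N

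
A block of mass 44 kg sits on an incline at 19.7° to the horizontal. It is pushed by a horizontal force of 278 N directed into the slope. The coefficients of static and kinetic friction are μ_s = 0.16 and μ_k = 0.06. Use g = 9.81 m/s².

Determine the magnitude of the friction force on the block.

The horizontal push has a component P sin θ into the surface, so N = m g cos θ + P sin θ = 406.4 + 93.71 = 500.1 N.
Along the incline, the net driving force (taking up-slope positive) is P cos θ − m g sin θ = 261.7 − 145.5 = 116.2 N, so equilibrium requires friction f = -116.2 N (down-slope).
The limit of static friction is μ_s N = 80.01 N.
|f_req| = 116.2 > 80.01 N → the block slides up the incline; f = μ_k N = 0.06 × 500.1 = 30 N.

f ≈ 30 N (down the incline)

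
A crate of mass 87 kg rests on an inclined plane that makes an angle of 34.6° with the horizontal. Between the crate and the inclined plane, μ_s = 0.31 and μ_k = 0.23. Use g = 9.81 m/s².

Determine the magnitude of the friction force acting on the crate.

The normal reaction is N = m g cos θ = 702.5 N.
For equilibrium along the incline, friction must balance the weight component: f = m g sin θ = 484.6 N up the slope.
Static friction can supply at most μ_s N = 217.8 N.
|484.6| exceeds 217.8 N, so the crate slips down-slope; friction is kinetic, f = μ_k N = 0.23×702.5 = 162 N.

f ≈ 162 N (up the incline)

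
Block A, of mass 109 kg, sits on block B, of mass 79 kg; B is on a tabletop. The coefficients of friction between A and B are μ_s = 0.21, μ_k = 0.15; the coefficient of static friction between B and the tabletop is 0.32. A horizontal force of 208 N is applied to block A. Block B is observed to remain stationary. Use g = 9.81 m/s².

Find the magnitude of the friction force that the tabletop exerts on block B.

f ≈ 208 N

The normal force B exerts on A is simply A's weight, N₁ = 1069 N.
Maximum static friction on A from B: μ_s N₁ = 0.21×1069 = 224.6 N.
Since P = 208 N ≤ 224.6 N, A does not slip on B; friction on A equals P = 208 N.
By Newton's third law B feels 208 N forward from A. With B stationary, the floor's static friction on B balances it: f₂ = 208 N (well within μ_s(m_A+m_B)g = 590.2 N).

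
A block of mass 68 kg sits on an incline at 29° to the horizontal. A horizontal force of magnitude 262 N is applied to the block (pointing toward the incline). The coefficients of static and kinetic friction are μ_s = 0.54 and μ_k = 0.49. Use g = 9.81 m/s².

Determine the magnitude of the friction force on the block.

f ≈ 94.3 N (up the incline)

Resolve perpendicular to the incline: N = m g cos θ + P sin θ = 68×9.81×cos 29° + 262×sin 29° = 710.5 N.
Parallel to the incline: P cos θ − m g sin θ = 229.2 − 323.4 = -94.26 N; the friction needed to balance this is 94.26 N acting up the slope.
Maximum static friction: μ_s N = 0.54 × 710.5 = 383.6 N.
|f_req| = 94.26 ≤ 383.6 N → the block is in equilibrium; friction equals the required value.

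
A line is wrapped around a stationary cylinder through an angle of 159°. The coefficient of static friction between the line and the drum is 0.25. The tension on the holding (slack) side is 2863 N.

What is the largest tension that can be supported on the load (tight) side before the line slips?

T_max ≈ 5730 N

At impending slip the capstan equation gives T₂/T₁ = e^{μβ} with β in radians.
β = 159° × π/180 = 2.775 rad.
e^{μβ} = e^{0.25×2.775} = 2.001.
T₂ = T₁ · e^{μβ} = 2863 × 2.001 = 5730 N.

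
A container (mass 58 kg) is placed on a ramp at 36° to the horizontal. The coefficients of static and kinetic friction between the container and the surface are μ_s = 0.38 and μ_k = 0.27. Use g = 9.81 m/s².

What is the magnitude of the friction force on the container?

f ≈ 124 N (up the incline)

Perpendicular to the surface, N = m g cos θ = 58·9.81·cos 36° = 460.3 N.
For equilibrium along the incline, friction must balance the weight component: f = m g sin θ = 334.4 N up the slope.
The static-friction ceiling is μ_s N = 0.38 × 460.3 = 174.9 N.
Since |334.4| > 174.9 N, static friction cannot hold it; the container slides down the incline and kinetic friction applies: f = μ_k N = 0.27 × 460.3 = 124 N.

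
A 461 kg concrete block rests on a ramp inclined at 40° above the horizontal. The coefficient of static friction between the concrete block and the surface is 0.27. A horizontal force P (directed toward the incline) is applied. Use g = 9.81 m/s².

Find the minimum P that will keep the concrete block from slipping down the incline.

P_min ≈ 2100 N

The concrete block tends to slide down (tan θ > μ_s), so at the point of impending slip friction acts up-slope at its limit: f = μ_s N.
Perpendicular to the incline: N = m g cos θ + P sin θ.
Along the incline: P cos θ + μ_s N = m g sin θ, i.e. P cos θ + μ_s (m g cos θ + P sin θ) = m g sin θ.
Solving, P (cos θ + μ_s sin θ) = m g (sin θ − μ_s cos θ), so P = 4520×0.436/0.9396 = 2100 N.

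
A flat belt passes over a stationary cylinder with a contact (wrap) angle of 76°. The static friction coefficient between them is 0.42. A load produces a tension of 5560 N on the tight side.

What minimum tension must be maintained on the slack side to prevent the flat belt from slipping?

T_min ≈ 3190 N

Capstan equation at impending slip: T_tight/T_slack = e^{μβ}.
β = 76° = 1.326 rad; e^{μβ} = e^{0.42×1.326} = 1.746.
T_slack = T_tight / e^{μβ} = 5560 / 1.746 = 3190 N.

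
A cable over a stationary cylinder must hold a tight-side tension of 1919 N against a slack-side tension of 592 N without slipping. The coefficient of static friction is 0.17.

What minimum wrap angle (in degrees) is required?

T₂/T₁ = e^{μβ} → β = ln(T₂/T₁)/μ.
β = ln(1919/592)/0.17 = 1.176/0.17 = 6.918 rad.
In degrees: β = 6.918 × 180/π = 396°.

β_min ≈ 396°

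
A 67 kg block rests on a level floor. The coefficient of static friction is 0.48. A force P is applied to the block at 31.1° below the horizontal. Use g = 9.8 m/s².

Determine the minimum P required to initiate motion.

P ≈ 518 N

N = m g + P sin α (the push presses the block into the level floor).
At impending slip, P cos α = μ_s N = μ_s (m g + P sin α).
Solving: P (cos α − μ_s sin α) = μ_s m g → P = 0.48×657/(cos 31.1° − 0.48 sin 31.1°) = 315/0.6083 = 518 N.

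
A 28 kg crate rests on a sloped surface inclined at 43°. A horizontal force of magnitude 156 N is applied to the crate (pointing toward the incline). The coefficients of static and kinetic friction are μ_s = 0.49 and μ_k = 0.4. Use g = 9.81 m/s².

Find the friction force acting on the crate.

Resolve perpendicular to the incline: N = m g cos θ + P sin θ = 28×9.81×cos 43° + 156×sin 43° = 307.3 N.
Along the incline, the net driving force (taking up-slope positive) is P cos θ − m g sin θ = 114.1 − 187.3 = -73.24 N, so equilibrium requires friction f = 73.24 N (up-slope).
Maximum static friction: μ_s N = 0.49 × 307.3 = 150.6 N.
Since 73.24 N is within the 150.6 N limit, the crate stays put and friction is exactly 73.2 N.

f ≈ 73.2 N (up the incline)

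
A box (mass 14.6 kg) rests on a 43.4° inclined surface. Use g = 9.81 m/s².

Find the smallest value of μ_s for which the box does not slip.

μ_s,min ≈ 0.946

At the slip threshold m g sin θ = μ_s m g cos θ, so μ_s,min = tan θ.
μ_s,min = tan 43.4° = 0.946.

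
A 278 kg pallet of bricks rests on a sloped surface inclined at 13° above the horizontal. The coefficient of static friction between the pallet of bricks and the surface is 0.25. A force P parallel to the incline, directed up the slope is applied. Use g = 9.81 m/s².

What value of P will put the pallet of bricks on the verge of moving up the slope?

At impending motion up the slope, friction acts down-slope at its limit: f = μ_s N.
P is parallel to the surface, so N = m g cos θ = 2660 N.
Along the incline: P = m g sin θ + μ_s N = 613 + 0.25×2660 = 1280 N.

P ≈ 1280 N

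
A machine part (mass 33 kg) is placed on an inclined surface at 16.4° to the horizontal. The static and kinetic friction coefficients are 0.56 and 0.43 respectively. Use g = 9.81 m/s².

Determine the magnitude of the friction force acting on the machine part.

The normal reaction is N = m g cos θ = 310.6 N.
Along the slope the weight component is m g sin θ = 91.4 N; friction must supply exactly this, acting up-slope.
Maximum static friction available: μ_s N = 0.56 × 310.6 = 173.9 N.
Since |91.4| ≤ 173.9 N, the machine part remains in static equilibrium and friction takes exactly the required value.

f ≈ 91.4 N (up the incline)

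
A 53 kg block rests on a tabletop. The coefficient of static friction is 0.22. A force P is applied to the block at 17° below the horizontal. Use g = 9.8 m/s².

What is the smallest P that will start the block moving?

N = m g + P sin α (the push presses the block into the tabletop).
At impending slip, P cos α = μ_s N = μ_s (m g + P sin α).
Solving: P (cos α − μ_s sin α) = μ_s m g → P = 0.22×519/(cos 17° − 0.22 sin 17°) = 114/0.892 = 128 N.

P ≈ 128 N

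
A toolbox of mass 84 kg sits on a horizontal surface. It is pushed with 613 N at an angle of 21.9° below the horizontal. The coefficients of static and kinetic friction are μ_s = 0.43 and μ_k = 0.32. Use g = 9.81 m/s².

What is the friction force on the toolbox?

f ≈ 337 N

Vertical equilibrium gives N = m g + P sin α = 1053 N.
The horizontal driving force is P cos α = 568.8 N, so equilibrium needs friction f = 568.8 N.
μ_s N = 0.43 × 1053 = 452.7 N.
The required friction exceeds μ_s N, so the toolbox moves and f = μ_k N = 337 N.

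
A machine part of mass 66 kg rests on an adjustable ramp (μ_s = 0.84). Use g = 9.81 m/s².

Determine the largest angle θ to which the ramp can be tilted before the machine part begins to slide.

θ_max ≈ 40°

At the slip threshold, m g sin θ = μ_s · m g cos θ, so tan θ = μ_s.
θ_max = arctan(0.84) = 40°.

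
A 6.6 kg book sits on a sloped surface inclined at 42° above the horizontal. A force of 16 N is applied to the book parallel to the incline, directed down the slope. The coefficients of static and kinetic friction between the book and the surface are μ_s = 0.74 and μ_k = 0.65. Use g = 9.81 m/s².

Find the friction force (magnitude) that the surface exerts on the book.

Normal force: N = m g cos θ = 6.6 × 9.81 × cos 42° = 48.12 N.
The friction needed for equilibrium is m g sin θ + P = 43.32 + 16 = 59.32 N, measured positive up-slope.
Maximum static friction available: μ_s N = 0.74 × 48.12 = 35.61 N.
Since |59.32| > 35.61 N, static friction cannot hold it; the book slides down the incline and kinetic friction applies: f = μ_k N = 0.65 × 48.12 = 31.3 N.

f ≈ 31.3 N (up the incline)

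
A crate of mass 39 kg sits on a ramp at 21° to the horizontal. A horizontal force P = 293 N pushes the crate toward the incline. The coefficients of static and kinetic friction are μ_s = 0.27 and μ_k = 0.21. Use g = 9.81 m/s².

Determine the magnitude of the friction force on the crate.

f ≈ 97.1 N (down the incline)

Resolve perpendicular to the incline: N = m g cos θ + P sin θ = 39×9.81×cos 21° + 293×sin 21° = 462.2 N.
Parallel to the incline: P cos θ − m g sin θ = 273.5 − 137.1 = 136.4 N; the friction needed to balance this is 136.4 N acting down the slope.
The limit of static friction is μ_s N = 124.8 N.
The required 136.4 N exceeds the static limit, so the crate slides up-slope and f = μ_k N = 0.21×462.2 = 97.1 N.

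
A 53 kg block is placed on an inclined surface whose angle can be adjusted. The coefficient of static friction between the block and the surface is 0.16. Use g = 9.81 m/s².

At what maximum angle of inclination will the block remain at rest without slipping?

At the slip threshold, m g sin θ = μ_s · m g cos θ, so tan θ = μ_s.
θ_max = arctan(0.16) = 9.09°.

θ_max ≈ 9.09°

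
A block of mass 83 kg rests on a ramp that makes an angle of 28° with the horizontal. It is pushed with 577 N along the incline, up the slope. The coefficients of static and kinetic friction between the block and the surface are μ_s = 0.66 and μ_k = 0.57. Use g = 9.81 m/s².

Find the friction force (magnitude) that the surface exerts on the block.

f ≈ 195 N (down the incline)

Normal force: N = m g cos θ = 83 × 9.81 × cos 28° = 718.9 N.
Parallel to the incline, ΣF = 0 gives f = m g sin θ − P = 382.3 − 577 = -194.7 N (up-slope positive).
Static friction can supply at most μ_s N = 474.5 N.
Since |-194.7| ≤ 474.5 N, no slip — friction simply equals what equilibrium demands.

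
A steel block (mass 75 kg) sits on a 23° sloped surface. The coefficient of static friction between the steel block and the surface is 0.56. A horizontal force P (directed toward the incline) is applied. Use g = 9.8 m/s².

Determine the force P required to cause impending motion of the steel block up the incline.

At impending motion up the slope, friction acts down-slope at its limit: f = μ_s N.
Perpendicular to the incline: N = m g cos θ + P sin θ.
Along the incline: P cos θ = m g sin θ + μ_s N = m g sin θ + μ_s (m g cos θ + P sin θ).
Solving, P (cos θ − μ_s sin θ) = m g (sin θ + μ_s cos θ), so P = 75×9.8×(sin 23° + 0.56 cos 23°)/(cos 23° − 0.56 sin 23°) = 735×0.9062/0.7017 = 949 N.

P ≈ 949 N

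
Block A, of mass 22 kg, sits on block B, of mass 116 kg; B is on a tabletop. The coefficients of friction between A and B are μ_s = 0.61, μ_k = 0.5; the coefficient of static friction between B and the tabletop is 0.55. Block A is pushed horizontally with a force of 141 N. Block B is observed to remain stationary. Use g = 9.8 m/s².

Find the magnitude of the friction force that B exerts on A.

f ≈ 108 N

Between the blocks, N₁ = m_A g = 215.6 N.
So the A–B interface can sustain at most μ_s N₁ = 131.5 N of static friction.
P = 141 N exceeds that limit, so A slips over B and the interface friction becomes kinetic: f₁ = μ_k N₁ = 0.5×215.6 = 108 N.
By Newton's third law B feels 108 N forward from A. With B stationary, the floor's static friction on B balances it: f₂ = 108 N (well within μ_s(m_A+m_B)g = 743.8 N).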